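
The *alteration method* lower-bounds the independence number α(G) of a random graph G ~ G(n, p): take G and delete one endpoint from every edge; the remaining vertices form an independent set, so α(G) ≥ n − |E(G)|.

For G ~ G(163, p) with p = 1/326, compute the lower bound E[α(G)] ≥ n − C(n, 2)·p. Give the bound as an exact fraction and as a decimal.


E[|E(G)|] = C(163, 2)·p = 13203 · (1/326) = 81/2.
E[α(G)] ≥ n − E[|E(G)|] = 163 − 81/2 = 245/2.
Numerically: ≈ 122.50000.
(This is only a lower bound; the true E[α(G)] may be larger.)

E[α(G)] ≥ 245/2 ≈ 122.50000.


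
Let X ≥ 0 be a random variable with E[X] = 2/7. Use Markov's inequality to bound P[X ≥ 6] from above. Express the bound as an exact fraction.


μ = E[X] = 2/7, a = 6.
Markov: P[X ≥ 6] ≤ μ/a = (2/7)/6 = 1/21.
Numerically: ≈ 0.04762.
(Since a = 6 > μ = 0.28571, the bound 1/21 is < 1 and informative.)

P[X ≥ 6] ≤ 1/21 ≈ 0.04762.


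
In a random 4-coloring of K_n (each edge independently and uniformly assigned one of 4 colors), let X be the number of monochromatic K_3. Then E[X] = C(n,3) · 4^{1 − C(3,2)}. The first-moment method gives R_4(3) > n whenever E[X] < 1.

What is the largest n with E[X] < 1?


We need C(n, 3) · 4^{1 − 3} < 1, i.e. C(n, 3) < 4^{3 − 1} = 16.
Check values of n near the boundary:
  n = 4: C(4, 3) = 4; 4 < 16? YES
  n = 5: C(5, 3) = 10; 10 < 16? YES
  n = 6: C(6, 3) = 20; 20 < 16? NO
  n = 7: C(7, 3) = 35; 35 < 16? NO
  n = 8: C(8, 3) = 56; 56 < 16? NO
The largest n with C(n, 3) < 16 is n = 5 (where E[X] = 5/8 ≈ 0.625000). Hence R_4(3) > 5, i.e. R_4(3) ≥ 6.

Largest n = 5; hence R_4(3) > 5.


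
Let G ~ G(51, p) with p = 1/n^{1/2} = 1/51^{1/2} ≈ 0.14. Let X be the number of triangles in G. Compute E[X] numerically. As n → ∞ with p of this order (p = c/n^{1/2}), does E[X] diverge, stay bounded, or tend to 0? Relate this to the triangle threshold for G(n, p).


Number of potential triangles: C(51, 3) = 20825.
Each occurs with probability p³ ≈ (0.14)³ ≈ 2.745647e-03.
By linearity: E[X] = C(51, 3)·p³ ≈ 20825 · 2.745647e-03 ≈ 57.1781.
Since α = 1/2 < 1, p = c/n^{1/2} ≫ 1/n is above the triangle threshold p ~ 1/n. Asymptotically E[X] ~ (c³/6)·n^{3(1−α)} = (1³/6)·n^{1.5} → ∞; triangles are abundant w.h.p.

E[X] ≈ 57.1781; in regime p = Θ(1/n^{1/2}) E[X] diverges (above the triangle threshold p ~ 1/n).


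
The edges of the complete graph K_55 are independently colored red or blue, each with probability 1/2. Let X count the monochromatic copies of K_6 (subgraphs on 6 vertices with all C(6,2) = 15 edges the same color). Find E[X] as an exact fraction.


Let X = Σ_S X_S over the C(55, 6) = 28989675 subsets S of size 6, where X_S = 1 if the K_6 on S is monochromatic.
For a fixed S, the K_6 on S has C(6, 2) = 15 edges. P[all 15 edges red] = (1/2)^15, and likewise for blue, so P[monochromatic] = 2·(1/2)^15 = 2^{1 − 15} = 1/16384.
By linearity of expectation: E[X] = C(55, 6) · 2^{1 − 15} = 28989675 · 1/16384 = 28989675/16384.
Numerically: E[X] ≈ 1769.38934.

E[X] = C(55,6)·2^(1−C(6,2)) = 28989675/16384 ≈ 1769.38934.


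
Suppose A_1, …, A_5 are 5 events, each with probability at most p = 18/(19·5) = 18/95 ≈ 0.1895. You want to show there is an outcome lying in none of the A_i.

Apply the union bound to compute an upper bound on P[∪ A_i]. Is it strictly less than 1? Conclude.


Union bound: P[∪_{i=1}^{5} A_i] ≤ Σ_i P[A_i] ≤ 5·p = 5·(18/95) = 18/19.
Numerically: 18/19 ≈ 0.9474.
Is 18/19 < 1? YES.
Since P[∪ A_i] ≤ 18/19 < 1, the complement has P[∩ A_i^c] ≥ 1 − 18/19 = 1/19 > 0, so some outcome avoids every A_i.

5·p = 18/19 ≈ 0.9474; existence CERTIFIED by the union bound.


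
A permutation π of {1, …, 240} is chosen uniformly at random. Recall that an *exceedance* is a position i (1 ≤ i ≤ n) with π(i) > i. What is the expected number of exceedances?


Write X = Σ_{i=1}^{240} X_i, where X_i = 1_{π(i) > i}.
For each fixed i, π(i) is uniform over {1, …, 240} (marginal of a uniform permutation), so P[π(i) > i] = (n − i)/n. Summing: Σ_{i=1}^{240} (n − i)/n = (0 + 1 + … + 239)/240 = 240(240 − 1)/(2·240) = (240 − 1)/2.
Hence E[X] = Σ_{i=1}^{240} (240 − i)/240 = 239/2 ≈ 119.500000.

E[X] = 239/2 = 119.500000.


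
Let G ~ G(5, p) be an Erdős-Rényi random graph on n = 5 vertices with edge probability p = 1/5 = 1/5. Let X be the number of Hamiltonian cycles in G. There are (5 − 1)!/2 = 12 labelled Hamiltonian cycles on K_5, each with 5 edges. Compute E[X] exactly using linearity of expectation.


K_5 has (5 − 1)!/2 = 12 labelled Hamiltonian cycles.
For each such Hamiltonian cycle H, let X_H = 1 if all 5 edges of H are present in G. Then P[X_H = 1] = p^{5} = (1/5)^{5} = 1/3125.
By linearity: E[X] = Σ_H E[X_H] = 12 · p^{5} = 12 · 1/3125 = 12/3125.
Numerically: E[X] ≈ 0.00384.

E[X] = 12 · (1/5)^{5} = 12/3125 ≈ 0.00384.


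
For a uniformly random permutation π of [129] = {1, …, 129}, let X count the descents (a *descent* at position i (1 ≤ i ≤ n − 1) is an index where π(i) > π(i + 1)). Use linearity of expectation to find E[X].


Write X = Σ X_I over i = 1, …, 128, with X_I the indicator of one descent.
There are 128 indicators.
For each fixed i, the pair (π(i), π(i+1)) is a uniformly random ordered pair of distinct values from {1, …, 129}; by symmetry P[π(i) > π(i+1)] = 1/2.
By linearity: E[X] = 128 · (1/2) = (129 − 1) · (1/2) = 64 ≈ 64.0000.

E[X] = 64 = 64.0000.


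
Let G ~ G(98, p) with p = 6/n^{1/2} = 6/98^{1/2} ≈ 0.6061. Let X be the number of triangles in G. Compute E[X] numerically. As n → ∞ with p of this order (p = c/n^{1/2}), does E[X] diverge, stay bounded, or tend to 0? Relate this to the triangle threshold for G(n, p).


Number of potential triangles: C(98, 3) = 152096.
Each occurs with probability p³ ≈ (0.6061)³ ≈ 2.226459e-01.
By linearity: E[X] = C(98, 3)·p³ ≈ 152096 · 2.226459e-01 ≈ 33863.5458.
Since α = 1/2 < 1, p = c/n^{1/2} ≫ 1/n is above the triangle threshold p ~ 1/n. Asymptotically E[X] ~ (c³/6)·n^{3(1−α)} = (6³/6)·n^{1.5} → ∞; triangles are abundant w.h.p.

E[X] ≈ 33863.5458; in regime p = Θ(1/n^{1/2}) E[X] diverges (above the triangle threshold p ~ 1/n).


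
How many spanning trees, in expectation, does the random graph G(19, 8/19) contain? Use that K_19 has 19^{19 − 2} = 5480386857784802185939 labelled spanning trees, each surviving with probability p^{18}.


K_19 has 19^{19 − 2} = 5480386857784802185939 labelled spanning trees.
For each such spanning tree H, let X_H = 1 if all 18 edges of H are present in G. Then P[X_H = 1] = p^{18} = (8/19)^{18} = 18014398509481984/104127350297911241532841.
Summing the indicators: E[X] = Σ_H E[X_H] = 5480386857784802185939 · p^{18} = 5480386857784802185939 · 18014398509481984/104127350297911241532841 = 18014398509481984/19.
Numerically: E[X] ≈ 9.481e+14.

E[X] = 5480386857784802185939 · (8/19)^{18} = 18014398509481984/19 ≈ 9.481e+14.


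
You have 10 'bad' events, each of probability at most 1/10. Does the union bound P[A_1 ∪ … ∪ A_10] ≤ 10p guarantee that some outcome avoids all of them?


Union bound: P[∪_{i=1}^{10} A_i] ≤ Σ_i P[A_i] ≤ 10·p = 10·(1/10) = 1.
Numerically: 1 ≈ 1.0000000.
Is 1 < 1? NO.
Since the bound 1 is ≥ 1, the union bound is uninformative here; it does NOT by itself certify existence.

10·p = 1 ≈ 1.0000000; existence NOT certified by the union bound.


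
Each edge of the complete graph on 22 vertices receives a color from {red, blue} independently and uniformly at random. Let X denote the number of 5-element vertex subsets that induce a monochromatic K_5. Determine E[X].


Let X = Σ_S X_S over the C(22, 5) = 26334 subsets S of size 5, where X_S = 1 if the K_5 on S is monochromatic.
For a fixed S, the K_5 on S has C(5, 2) = 10 edges. P[all 10 edges red] = (1/2)^10, and likewise for blue, so P[monochromatic] = 2·(1/2)^10 = 2^{1 − 10} = 1/512.
By linearity of expectation: E[X] = C(22, 5) · 2^{1 − 10} = 26334 · 1/512 = 13167/256.
Numerically: E[X] ≈ 51.433594.

E[X] = C(22,5)·2^(1−C(5,2)) = 13167/256 ≈ 51.433594.


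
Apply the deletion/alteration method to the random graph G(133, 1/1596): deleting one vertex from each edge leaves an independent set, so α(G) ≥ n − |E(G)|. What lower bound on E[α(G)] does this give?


E[|E(G)|] = C(133, 2)·p = 8778 · (1/1596) = 11/2.
E[α(G)] ≥ n − E[|E(G)|] = 133 − 11/2 = 255/2.
Numerically: ≈ 127.5000.
(This is only a lower bound; the true E[α(G)] may be larger.)

E[α(G)] ≥ 255/2 ≈ 127.5000.


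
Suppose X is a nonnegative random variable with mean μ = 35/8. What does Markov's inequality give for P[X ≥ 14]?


μ = E[X] = 35/8, a = 14.
Markov: P[X ≥ 14] ≤ μ/a = (35/8)/14 = 5/16.
Numerically: ≈ 0.3125.
(Since a = 14 > μ = 4.3750, the bound 5/16 is < 1 and informative.)

P[X ≥ 14] ≤ 5/16 ≈ 0.3125.


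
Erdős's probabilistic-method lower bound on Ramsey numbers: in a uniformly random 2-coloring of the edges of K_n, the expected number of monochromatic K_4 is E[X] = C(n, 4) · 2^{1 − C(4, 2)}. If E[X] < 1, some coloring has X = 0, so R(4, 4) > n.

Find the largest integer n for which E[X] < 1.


We need C(n, 4) · 2^{1 − 6} < 1, i.e. C(n, 4) < 2^{6 − 1} = 32.
Check values of n near the boundary:
  n = 4: C(4, 4) = 1; 1 < 32? YES
  n = 5: C(5, 4) = 5; 5 < 32? YES
  n = 6: C(6, 4) = 15; 15 < 32? YES
  n = 7: C(7, 4) = 35; 35 < 32? NO
  n = 8: C(8, 4) = 70; 70 < 32? NO
The largest n with C(n, 4) < 32 is n = 6 (where E[X] = 15/32 ≈ 0.4688). Hence R(4, 4) > 6, i.e. R(4, 4) ≥ 7.

Largest n = 6; hence R(4, 4) > 6.


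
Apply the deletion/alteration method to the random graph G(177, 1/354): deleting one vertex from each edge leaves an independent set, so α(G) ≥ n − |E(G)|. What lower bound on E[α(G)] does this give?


E[|E(G)|] = C(177, 2)·p = 15576 · (1/354) = 44.
E[α(G)] ≥ n − E[|E(G)|] = 177 − 44 = 133.
Numerically: ≈ 133.0000.
(This is only a lower bound; the true E[α(G)] may be larger.)

E[α(G)] ≥ 133 ≈ 133.0000.


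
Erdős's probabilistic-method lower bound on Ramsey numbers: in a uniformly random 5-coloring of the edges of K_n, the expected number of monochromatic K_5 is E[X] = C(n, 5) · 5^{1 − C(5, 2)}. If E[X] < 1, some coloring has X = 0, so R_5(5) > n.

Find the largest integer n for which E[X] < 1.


We need C(n, 5) · 5^{1 − 10} < 1, i.e. C(n, 5) < 5^{10 − 1} = 1953125.
Check values of n near the boundary:
  n = 45: C(45, 5) = 1221759; 1221759 < 1953125? YES
  n = 46: C(46, 5) = 1370754; 1370754 < 1953125? YES
  n = 47: C(47, 5) = 1533939; 1533939 < 1953125? YES
  n = 48: C(48, 5) = 1712304; 1712304 < 1953125? YES
  n = 49: C(49, 5) = 1906884; 1906884 < 1953125? YES
  n = 50: C(50, 5) = 2118760; 2118760 < 1953125? NO
  n = 51: C(51, 5) = 2349060; 2349060 < 1953125? NO
The largest n with C(n, 5) < 1953125 is n = 49 (where E[X] = 1906884/1953125 ≈ 0.976). Hence R_5(5) > 49, i.e. R_5(5) ≥ 50.

Largest n = 49; hence R_5(5) > 49.


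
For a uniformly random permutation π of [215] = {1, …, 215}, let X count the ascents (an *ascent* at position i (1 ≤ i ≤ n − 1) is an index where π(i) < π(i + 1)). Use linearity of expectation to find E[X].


Write X = Σ X_I over i = 1, …, 214, with X_I the indicator of one ascent.
There are 214 indicators.
For each fixed i, the pair (π(i), π(i+1)) is a uniformly random ordered pair of distinct values from {1, …, 215}; by symmetry P[π(i) < π(i+1)] = 1/2.
By linearity: E[X] = 214 · (1/2) = (215 − 1) · (1/2) = 107 ≈ 107.00000.

E[X] = 107 = 107.00000.


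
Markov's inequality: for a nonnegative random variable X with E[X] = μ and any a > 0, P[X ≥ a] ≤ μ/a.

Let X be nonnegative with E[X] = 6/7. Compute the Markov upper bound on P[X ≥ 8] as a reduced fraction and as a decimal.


μ = E[X] = 6/7, a = 8.
Markov: P[X ≥ 8] ≤ μ/a = (6/7)/8 = 3/28.
Numerically: ≈ 0.107143.
(Since a = 8 > μ = 0.857143, the bound 3/28 is < 1 and informative.)

P[X ≥ 8] ≤ 3/28 ≈ 0.107143.


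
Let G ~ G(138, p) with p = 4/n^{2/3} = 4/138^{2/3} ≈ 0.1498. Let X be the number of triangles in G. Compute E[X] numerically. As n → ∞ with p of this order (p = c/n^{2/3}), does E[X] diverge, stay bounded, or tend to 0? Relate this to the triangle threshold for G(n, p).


Number of potential triangles: C(138, 3) = 428536.
Each occurs with probability p³ ≈ (0.1498)³ ≈ 3.360639e-03.
By linearity: E[X] = C(138, 3)·p³ ≈ 428536 · 3.360639e-03 ≈ 1440.1546.
Since α = 2/3 < 1, p = c/n^{2/3} ≫ 1/n is above the triangle threshold p ~ 1/n. Asymptotically E[X] ~ (c³/6)·n^{3(1−α)} = (4³/6)·n^{1} → ∞; triangles are abundant w.h.p.

E[X] ≈ 1440.1546; in regime p = Θ(1/n^{2/3}) E[X] diverges (above the triangle threshold p ~ 1/n).


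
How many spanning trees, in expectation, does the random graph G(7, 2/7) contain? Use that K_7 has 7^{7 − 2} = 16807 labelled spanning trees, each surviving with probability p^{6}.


K_7 has 7^{7 − 2} = 16807 labelled spanning trees.
For each such spanning tree H, let X_H = 1 if all 6 edges of H are present in G. Then P[X_H = 1] = p^{6} = (2/7)^{6} = 64/117649.
By linearity of expectation: E[X] = Σ_H E[X_H] = 16807 · p^{6} = 16807 · 64/117649 = 64/7.
Numerically: E[X] ≈ 9.1429.

E[X] = 16807 · (2/7)^{6} = 64/7 ≈ 9.1429.


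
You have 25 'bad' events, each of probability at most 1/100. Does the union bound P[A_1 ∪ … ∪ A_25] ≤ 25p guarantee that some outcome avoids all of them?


Union bound: P[∪_{i=1}^{25} A_i] ≤ Σ_i P[A_i] ≤ 25·p = 25·(1/100) = 1/4.
Numerically: 1/4 ≈ 0.25000.
Is 1/4 < 1? YES.
Since P[∪ A_i] ≤ 1/4 < 1, the complement has P[∩ A_i^c] ≥ 1 − 1/4 = 3/4 > 0, so some outcome avoids every A_i.

25·p = 1/4 ≈ 0.25000; existence CERTIFIED by the union bound.


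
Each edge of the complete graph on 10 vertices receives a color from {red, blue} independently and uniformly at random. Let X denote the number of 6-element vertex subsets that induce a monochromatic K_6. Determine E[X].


Let X = Σ_S X_S over the C(10, 6) = 210 subsets S of size 6, where X_S = 1 if the K_6 on S is monochromatic.
For a fixed S, the K_6 on S has C(6, 2) = 15 edges. P[all 15 edges red] = (1/2)^15, and likewise for blue, so P[monochromatic] = 2·(1/2)^15 = 2^{1 − 15} = 1/16384.
By linearity: E[X] = C(10, 6) · 2^{1 − 15} = 210 · 1/16384 = 105/8192.
Numerically: E[X] ≈ 0.0128.

E[X] = C(10,6)·2^(1−C(6,2)) = 105/8192 ≈ 0.0128.


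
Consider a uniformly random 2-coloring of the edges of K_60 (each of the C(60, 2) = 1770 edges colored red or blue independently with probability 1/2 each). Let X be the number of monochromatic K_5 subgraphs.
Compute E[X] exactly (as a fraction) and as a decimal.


Let X = Σ_S X_S over the C(60, 5) = 5461512 subsets S of size 5, where X_S = 1 if the K_5 on S is monochromatic.
For a fixed S, the K_5 on S has C(5, 2) = 10 edges. P[all 10 edges red] = (1/2)^10, and likewise for blue, so P[monochromatic] = 2·(1/2)^10 = 2^{1 − 10} = 1/512.
By linearity of expectation: E[X] = C(60, 5) · 2^{1 − 10} = 5461512 · 1/512 = 682689/64.
Numerically: E[X] ≈ 10667.01562.

E[X] = C(60,5)·2^(1−C(5,2)) = 682689/64 ≈ 10667.01562.


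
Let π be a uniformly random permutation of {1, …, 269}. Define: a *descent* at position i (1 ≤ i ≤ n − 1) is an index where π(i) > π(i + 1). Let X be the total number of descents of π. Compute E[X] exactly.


Write X = Σ X_I over i = 1, …, 268, with X_I the indicator of one descent.
There are 268 indicators.
For each fixed i, the pair (π(i), π(i+1)) is a uniformly random ordered pair of distinct values from {1, …, 269}; by symmetry P[π(i) > π(i+1)] = 1/2.
By linearity: E[X] = 268 · (1/2) = (269 − 1) · (1/2) = 134 ≈ 134.00000.

E[X] = 134 = 134.00000.


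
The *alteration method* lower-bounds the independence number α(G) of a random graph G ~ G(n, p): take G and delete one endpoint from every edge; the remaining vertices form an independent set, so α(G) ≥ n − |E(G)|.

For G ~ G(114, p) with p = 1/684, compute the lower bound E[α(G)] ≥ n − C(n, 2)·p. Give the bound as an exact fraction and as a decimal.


E[|E(G)|] = C(114, 2)·p = 6441 · (1/684) = 113/12.
E[α(G)] ≥ n − E[|E(G)|] = 114 − 113/12 = 1255/12.
Numerically: ≈ 104.5833.
(This is only a lower bound; the true E[α(G)] may be larger.)

E[α(G)] ≥ 1255/12 ≈ 104.5833.


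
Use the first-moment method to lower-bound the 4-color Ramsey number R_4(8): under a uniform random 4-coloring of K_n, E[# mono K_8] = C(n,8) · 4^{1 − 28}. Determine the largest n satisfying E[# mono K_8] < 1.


We need C(n, 8) · 4^{1 − 28} < 1, i.e. C(n, 8) < 4^{28 − 1} = 18014398509481984.
Check values of n near the boundary:
  n = 404: C(404, 8) = 16415071523485570; 16415071523485570 < 18014398509481984? YES
  n = 405: C(405, 8) = 16745853821188050; 16745853821188050 < 18014398509481984? YES
  n = 406: C(406, 8) = 17082453897995850; 17082453897995850 < 18014398509481984? YES
  n = 407: C(407, 8) = 17424959239309050; 17424959239309050 < 18014398509481984? YES
  n = 408: C(408, 8) = 17773458424095231; 17773458424095231 < 18014398509481984? YES
  n = 409: C(409, 8) = 18128041135797879; 18128041135797879 < 18014398509481984? NO
  n = 410: C(410, 8) = 18488798173326195; 18488798173326195 < 18014398509481984? NO
  n = 411: C(411, 8) = 18855821462126715; 18855821462126715 < 18014398509481984? NO
The largest n with C(n, 8) < 18014398509481984 is n = 408 (where E[X] = 17773458424095231/18014398509481984 ≈ 0.986625). Hence R_4(8) > 408, i.e. R_4(8) ≥ 409.

Largest n = 408; hence R_4(8) > 408.


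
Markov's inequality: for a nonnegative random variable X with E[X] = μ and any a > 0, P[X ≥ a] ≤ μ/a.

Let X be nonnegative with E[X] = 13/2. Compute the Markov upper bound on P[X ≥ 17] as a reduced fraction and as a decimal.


μ = E[X] = 13/2, a = 17.
Markov: P[X ≥ 17] ≤ μ/a = (13/2)/17 = 13/34.
Numerically: ≈ 0.38235.
(Since a = 17 > μ = 6.50000, the bound 13/34 is < 1 and informative.)

P[X ≥ 17] ≤ 13/34 ≈ 0.38235.


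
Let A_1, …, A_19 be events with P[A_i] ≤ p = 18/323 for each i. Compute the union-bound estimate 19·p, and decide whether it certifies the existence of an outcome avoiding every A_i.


Union bound: P[∪_{i=1}^{19} A_i] ≤ Σ_i P[A_i] ≤ 19·p = 19·(18/323) = 18/17.
Numerically: 18/17 ≈ 1.0588.
Is 18/17 < 1? NO.
Since the bound 18/17 is ≥ 1, the union bound is uninformative here; it does NOT by itself certify existence.

19·p = 18/17 ≈ 1.0588; existence NOT certified by the union bound.


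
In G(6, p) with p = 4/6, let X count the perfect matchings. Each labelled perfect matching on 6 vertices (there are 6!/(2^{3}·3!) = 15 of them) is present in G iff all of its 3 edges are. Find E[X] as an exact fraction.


K_6 has 6!/(2^{3}·3!) = 15 labelled perfect matchings.
For each such perfect matching H, let X_H = 1 if all 3 edges of H are present in G. Then P[X_H = 1] = p^{3} = (2/3)^{3} = 8/27.
By linearity of expectation: E[X] = Σ_H E[X_H] = 15 · p^{3} = 15 · 8/27 = 40/9.
Numerically: E[X] ≈ 4.4444.

E[X] = 15 · (2/3)^{3} = 40/9 ≈ 4.4444.


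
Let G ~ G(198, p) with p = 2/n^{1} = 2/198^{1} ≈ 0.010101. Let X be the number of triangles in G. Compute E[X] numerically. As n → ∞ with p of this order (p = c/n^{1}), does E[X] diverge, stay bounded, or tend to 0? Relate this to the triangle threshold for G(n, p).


Number of potential triangles: C(198, 3) = 1274196.
Each occurs with probability p³ ≈ (0.010101)³ ≈ 1.03061015e-06.
By linearity: E[X] = C(198, 3)·p³ ≈ 1274196 · 1.03061015e-06 ≈ 1.313199.
Here α = 1, so p = 2/n is exactly at the triangle threshold p ~ 1/n. Asymptotically E[X] → c³/6 = 2³/6 = 4/3 ≈ 1.333333, a bounded constant. In this regime the triangle count is asymptotically Poisson(c³/6).

E[X] ≈ 1.313199; in regime p = Θ(1/n^{1}) E[X] stays bounded (at the triangle threshold p ~ 1/n).


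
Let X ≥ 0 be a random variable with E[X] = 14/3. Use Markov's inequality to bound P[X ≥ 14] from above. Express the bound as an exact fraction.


μ = E[X] = 14/3, a = 14.
Markov: P[X ≥ 14] ≤ μ/a = (14/3)/14 = 1/3.
Numerically: ≈ 0.333333.
(Since a = 14 > μ = 4.666667, the bound 1/3 is < 1 and informative.)

P[X ≥ 14] ≤ 1/3 ≈ 0.333333.


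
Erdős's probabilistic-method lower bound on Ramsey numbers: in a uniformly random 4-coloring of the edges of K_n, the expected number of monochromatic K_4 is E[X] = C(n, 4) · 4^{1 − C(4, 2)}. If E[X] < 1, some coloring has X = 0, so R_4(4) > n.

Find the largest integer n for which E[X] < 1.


We need C(n, 4) · 4^{1 − 6} < 1, i.e. C(n, 4) < 4^{6 − 1} = 1024.
Check values of n near the boundary:
  n = 9: C(9, 4) = 126; 126 < 1024? YES
  n = 10: C(10, 4) = 210; 210 < 1024? YES
  n = 11: C(11, 4) = 330; 330 < 1024? YES
  n = 12: C(12, 4) = 495; 495 < 1024? YES
  n = 13: C(13, 4) = 715; 715 < 1024? YES
  n = 14: C(14, 4) = 1001; 1001 < 1024? YES
  n = 15: C(15, 4) = 1365; 1365 < 1024? NO
The largest n with C(n, 4) < 1024 is n = 14 (where E[X] = 1001/1024 ≈ 0.978). Hence R_4(4) > 14, i.e. R_4(4) ≥ 15.

Largest n = 14; hence R_4(4) > 14.


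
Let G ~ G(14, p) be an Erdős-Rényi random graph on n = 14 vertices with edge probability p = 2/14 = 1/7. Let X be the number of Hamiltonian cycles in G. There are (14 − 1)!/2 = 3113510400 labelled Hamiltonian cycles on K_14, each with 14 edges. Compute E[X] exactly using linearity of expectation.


K_14 has (14 − 1)!/2 = 3113510400 labelled Hamiltonian cycles.
For each such Hamiltonian cycle H, let X_H = 1 if all 14 edges of H are present in G. Then P[X_H = 1] = p^{14} = (1/7)^{14} = 1/678223072849.
Summing the indicators: E[X] = Σ_H E[X_H] = 3113510400 · p^{14} = 3113510400 · 1/678223072849 = 444787200/96889010407.
Numerically: E[X] ≈ 0.0045907.

E[X] = 3113510400 · (1/7)^{14} = 444787200/96889010407 ≈ 0.0045907.


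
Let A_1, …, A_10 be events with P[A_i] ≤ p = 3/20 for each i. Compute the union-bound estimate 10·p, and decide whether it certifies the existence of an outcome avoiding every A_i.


Union bound: P[∪_{i=1}^{10} A_i] ≤ Σ_i P[A_i] ≤ 10·p = 10·(3/20) = 3/2.
Numerically: 3/2 ≈ 1.500000.
Is 3/2 < 1? NO.
Since the bound 3/2 is ≥ 1, the union bound is uninformative here; it does NOT by itself certify existence.

10·p = 3/2 ≈ 1.500000; existence NOT certified by the union bound.


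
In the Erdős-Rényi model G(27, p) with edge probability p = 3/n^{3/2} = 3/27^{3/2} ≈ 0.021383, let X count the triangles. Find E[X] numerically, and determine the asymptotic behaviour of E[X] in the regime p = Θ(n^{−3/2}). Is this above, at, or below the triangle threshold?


Number of potential triangles: C(27, 3) = 2925.
Each occurs with probability p³ ≈ (0.021383)³ ≈ 9.7774775e-06.
By linearity: E[X] = C(27, 3)·p³ ≈ 2925 · 9.7774775e-06 ≈ 0.02860.
Since α = 3/2 > 1, p = c/n^{3/2} = o(1/n) is below the triangle threshold p ~ 1/n. Asymptotically E[X] ~ (c³/6)·n^{3(1−α)} = (3³/6)·n^{-1.5} → 0, so by Markov's inequality G has no triangles w.h.p.

E[X] ≈ 0.02860; in regime p = Θ(1/n^{3/2}) E[X] tends to 0 (below the triangle threshold p ~ 1/n).


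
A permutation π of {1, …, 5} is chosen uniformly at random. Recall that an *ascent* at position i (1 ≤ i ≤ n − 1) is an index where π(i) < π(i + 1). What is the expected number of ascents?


Write X = Σ X_I over i = 1, …, 4, with X_I the indicator of one ascent.
There are 4 indicators.
For each fixed i, the pair (π(i), π(i+1)) is a uniformly random ordered pair of distinct values from {1, …, 5}; by symmetry P[π(i) < π(i+1)] = 1/2.
By linearity: E[X] = 4 · (1/2) = (5 − 1) · (1/2) = 2 ≈ 2.000000.

E[X] = 2 = 2.000000.


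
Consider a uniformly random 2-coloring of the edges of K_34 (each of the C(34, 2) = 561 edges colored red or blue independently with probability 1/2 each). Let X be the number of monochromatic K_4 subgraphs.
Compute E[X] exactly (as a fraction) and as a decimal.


Let X = Σ_S X_S over the C(34, 4) = 46376 subsets S of size 4, where X_S = 1 if the K_4 on S is monochromatic.
For a fixed S, the K_4 on S has C(4, 2) = 6 edges. P[all 6 edges red] = (1/2)^6, and likewise for blue, so P[monochromatic] = 2·(1/2)^6 = 2^{1 − 6} = 1/32.
Summing: E[X] = C(34, 4) · 2^{1 − 6} = 46376 · 1/32 = 5797/4.
Numerically: E[X] ≈ 1449.2500.

E[X] = C(34,4)·2^(1−C(4,2)) = 5797/4 ≈ 1449.2500.


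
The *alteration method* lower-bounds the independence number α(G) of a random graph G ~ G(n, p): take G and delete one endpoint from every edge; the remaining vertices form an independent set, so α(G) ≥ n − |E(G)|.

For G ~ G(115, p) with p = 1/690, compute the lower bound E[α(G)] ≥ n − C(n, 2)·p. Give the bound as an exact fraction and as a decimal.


E[|E(G)|] = C(115, 2)·p = 6555 · (1/690) = 19/2.
E[α(G)] ≥ n − E[|E(G)|] = 115 − 19/2 = 211/2.
Numerically: ≈ 105.500.
(This is only a lower bound; the true E[α(G)] may be larger.)

E[α(G)] ≥ 211/2 ≈ 105.500.


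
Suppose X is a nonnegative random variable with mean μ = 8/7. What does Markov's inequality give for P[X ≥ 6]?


μ = E[X] = 8/7, a = 6.
Markov: P[X ≥ 6] ≤ μ/a = (8/7)/6 = 4/21.
Numerically: ≈ 0.190476.
(Since a = 6 > μ = 1.142857, the bound 4/21 is < 1 and informative.)

P[X ≥ 6] ≤ 4/21 ≈ 0.190476.


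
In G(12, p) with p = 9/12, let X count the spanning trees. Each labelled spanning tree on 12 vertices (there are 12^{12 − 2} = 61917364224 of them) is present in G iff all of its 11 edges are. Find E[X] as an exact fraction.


K_12 has 12^{12 − 2} = 61917364224 labelled spanning trees.
For each such spanning tree H, let X_H = 1 if all 11 edges of H are present in G. Then P[X_H = 1] = p^{11} = (3/4)^{11} = 177147/4194304.
By linearity of expectation: E[X] = Σ_H E[X_H] = 61917364224 · p^{11} = 61917364224 · 177147/4194304 = 10460353203/4.
Numerically: E[X] ≈ 2.61509e+09.

E[X] = 61917364224 · (3/4)^{11} = 10460353203/4 ≈ 2.61509e+09.


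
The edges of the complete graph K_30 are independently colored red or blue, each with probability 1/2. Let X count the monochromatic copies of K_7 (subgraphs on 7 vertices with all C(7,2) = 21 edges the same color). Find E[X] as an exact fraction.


Let X = Σ_S X_S over the C(30, 7) = 2035800 subsets S of size 7, where X_S = 1 if the K_7 on S is monochromatic.
For a fixed S, the K_7 on S has C(7, 2) = 21 edges. P[all 21 edges red] = (1/2)^21, and likewise for blue, so P[monochromatic] = 2·(1/2)^21 = 2^{1 − 21} = 1/1048576.
Summing: E[X] = C(30, 7) · 2^{1 − 21} = 2035800 · 1/1048576 = 254475/131072.
Numerically: E[X] ≈ 1.941490.

E[X] = C(30,7)·2^(1−C(7,2)) = 254475/131072 ≈ 1.941490.


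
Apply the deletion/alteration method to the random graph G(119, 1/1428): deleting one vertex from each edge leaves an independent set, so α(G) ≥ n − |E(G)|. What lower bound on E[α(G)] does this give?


E[|E(G)|] = C(119, 2)·p = 7021 · (1/1428) = 59/12.
E[α(G)] ≥ n − E[|E(G)|] = 119 − 59/12 = 1369/12.
Numerically: ≈ 114.083.
(This is only a lower bound; the true E[α(G)] may be larger.)

E[α(G)] ≥ 1369/12 ≈ 114.083.


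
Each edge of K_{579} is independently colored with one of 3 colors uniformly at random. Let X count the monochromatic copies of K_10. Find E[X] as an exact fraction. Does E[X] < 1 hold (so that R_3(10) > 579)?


E[X] = C(579, 10) · 3^{1 − 45} = 1079152988140386124680 · 3^{−44} = 1079152988140386124680/984770902183611232881.
As a reduced fraction: E[X] = 359717662713462041560/328256967394537077627 ≈ 1.0958417.
Is E[X] < 1? NO.
Since E[X] ≥ 1, the first-moment bound is inconclusive at n = 579; it does NOT by itself certify R_3(10) > 579.

E[X] = 359717662713462041560/328256967394537077627 ≈ 1.0958417; E[X] ≥ 1; first-moment method inconclusive here.


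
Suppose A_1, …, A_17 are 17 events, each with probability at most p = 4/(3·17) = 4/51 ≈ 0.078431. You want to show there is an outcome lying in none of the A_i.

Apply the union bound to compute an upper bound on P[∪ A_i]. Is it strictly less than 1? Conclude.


Union bound: P[∪_{i=1}^{17} A_i] ≤ Σ_i P[A_i] ≤ 17·p = 17·(4/51) = 4/3.
Numerically: 4/3 ≈ 1.333333.
Is 4/3 < 1? NO.
Since the bound 4/3 is ≥ 1, the union bound is uninformative here; it does NOT by itself certify existence.

17·p = 4/3 ≈ 1.333333; existence NOT certified by the union bound.


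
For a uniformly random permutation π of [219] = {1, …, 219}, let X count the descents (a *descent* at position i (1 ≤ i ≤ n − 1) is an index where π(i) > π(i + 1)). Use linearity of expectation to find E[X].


Write X = Σ X_I over i = 1, …, 218, with X_I the indicator of one descent.
There are 218 indicators.
For each fixed i, the pair (π(i), π(i+1)) is a uniformly random ordered pair of distinct values from {1, …, 219}; by symmetry P[π(i) > π(i+1)] = 1/2.
By linearity: E[X] = 218 · (1/2) = (219 − 1) · (1/2) = 109 ≈ 109.000000.

E[X] = 109 = 109.000000.


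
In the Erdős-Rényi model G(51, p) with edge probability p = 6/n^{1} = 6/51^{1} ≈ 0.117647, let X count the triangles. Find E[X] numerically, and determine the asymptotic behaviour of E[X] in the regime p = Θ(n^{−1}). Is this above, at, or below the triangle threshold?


Number of potential triangles: C(51, 3) = 20825.
Each occurs with probability p³ ≈ (0.117647)³ ≈ 1.62833299e-03.
By linearity: E[X] = C(51, 3)·p³ ≈ 20825 · 1.62833299e-03 ≈ 33.910035.
Here α = 1, so p = 6/n is exactly at the triangle threshold p ~ 1/n. Asymptotically E[X] → c³/6 = 6³/6 = 36 ≈ 36.000000, a bounded constant. In this regime the triangle count is asymptotically Poisson(c³/6).

E[X] ≈ 33.910035; in regime p = Θ(1/n^{1}) E[X] stays bounded (at the triangle threshold p ~ 1/n).


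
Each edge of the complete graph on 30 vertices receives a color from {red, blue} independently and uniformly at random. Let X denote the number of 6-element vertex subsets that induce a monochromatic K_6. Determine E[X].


Let X = Σ_S X_S over the C(30, 6) = 593775 subsets S of size 6, where X_S = 1 if the K_6 on S is monochromatic.
For a fixed S, the K_6 on S has C(6, 2) = 15 edges. P[all 15 edges red] = (1/2)^15, and likewise for blue, so P[monochromatic] = 2·(1/2)^15 = 2^{1 − 15} = 1/16384.
Summing: E[X] = C(30, 6) · 2^{1 − 15} = 593775 · 1/16384 = 593775/16384.
Numerically: E[X] ≈ 36.241.

E[X] = C(30,6)·2^(1−C(6,2)) = 593775/16384 ≈ 36.241.


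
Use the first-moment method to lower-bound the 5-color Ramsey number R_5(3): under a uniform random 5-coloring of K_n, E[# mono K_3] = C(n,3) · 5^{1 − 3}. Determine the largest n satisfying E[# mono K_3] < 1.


We need C(n, 3) · 5^{1 − 3} < 1, i.e. C(n, 3) < 5^{3 − 1} = 25.
Check values of n near the boundary:
  n = 3: C(3, 3) = 1; 1 < 25? YES
  n = 4: C(4, 3) = 4; 4 < 25? YES
  n = 5: C(5, 3) = 10; 10 < 25? YES
  n = 6: C(6, 3) = 20; 20 < 25? YES
  n = 7: C(7, 3) = 35; 35 < 25? NO
  n = 8: C(8, 3) = 56; 56 < 25? NO
  n = 9: C(9, 3) = 84; 84 < 25? NO
The largest n with C(n, 3) < 25 is n = 6 (where E[X] = 4/5 ≈ 0.800000). Hence R_5(3) > 6, i.e. R_5(3) ≥ 7.

Largest n = 6; hence R_5(3) > 6.


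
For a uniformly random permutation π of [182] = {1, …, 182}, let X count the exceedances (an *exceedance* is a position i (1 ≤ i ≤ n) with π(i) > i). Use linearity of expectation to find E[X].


Write X = Σ_{i=1}^{182} X_i, where X_i = 1_{π(i) > i}.
For each fixed i, π(i) is uniform over {1, …, 182} (marginal of a uniform permutation), so P[π(i) > i] = (n − i)/n. Summing: Σ_{i=1}^{182} (n − i)/n = (0 + 1 + … + 181)/182 = 182(182 − 1)/(2·182) = (182 − 1)/2.
Hence E[X] = Σ_{i=1}^{182} (182 − i)/182 = 181/2 ≈ 90.5000.

E[X] = 181/2 = 90.5000.


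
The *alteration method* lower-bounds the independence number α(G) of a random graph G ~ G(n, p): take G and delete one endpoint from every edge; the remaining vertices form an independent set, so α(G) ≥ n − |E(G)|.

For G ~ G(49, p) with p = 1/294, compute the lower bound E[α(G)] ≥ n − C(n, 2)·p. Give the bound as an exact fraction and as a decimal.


E[|E(G)|] = C(49, 2)·p = 1176 · (1/294) = 4.
E[α(G)] ≥ n − E[|E(G)|] = 49 − 4 = 45.
Numerically: ≈ 45.00000.
(This is only a lower bound; the true E[α(G)] may be larger.)

E[α(G)] ≥ 45 ≈ 45.00000.


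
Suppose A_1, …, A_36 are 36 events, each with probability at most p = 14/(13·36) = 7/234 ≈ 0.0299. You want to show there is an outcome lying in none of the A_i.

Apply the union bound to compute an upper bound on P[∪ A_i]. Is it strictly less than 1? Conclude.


Union bound: P[∪_{i=1}^{36} A_i] ≤ Σ_i P[A_i] ≤ 36·p = 36·(7/234) = 14/13.
Numerically: 14/13 ≈ 1.0769.
Is 14/13 < 1? NO.
Since the bound 14/13 is ≥ 1, the union bound is uninformative here; it does NOT by itself certify existence.

36·p = 14/13 ≈ 1.0769; existence NOT certified by the union bound.


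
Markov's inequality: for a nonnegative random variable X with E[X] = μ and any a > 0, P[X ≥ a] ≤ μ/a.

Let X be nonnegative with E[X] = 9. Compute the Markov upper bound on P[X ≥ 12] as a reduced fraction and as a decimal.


μ = E[X] = 9, a = 12.
Markov: P[X ≥ 12] ≤ μ/a = (9)/12 = 3/4.
Numerically: ≈ 0.75000.
(Since a = 12 > μ = 9.00000, the bound 3/4 is < 1 and informative.)

P[X ≥ 12] ≤ 3/4 ≈ 0.75000.


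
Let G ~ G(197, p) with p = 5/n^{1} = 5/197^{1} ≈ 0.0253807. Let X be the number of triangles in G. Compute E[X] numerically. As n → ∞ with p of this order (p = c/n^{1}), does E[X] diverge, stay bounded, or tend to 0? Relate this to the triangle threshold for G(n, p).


Number of potential triangles: C(197, 3) = 1254890.
Each occurs with probability p³ ≈ (0.0253807)³ ≈ 1.63497582e-05.
By linearity: E[X] = C(197, 3)·p³ ≈ 1254890 · 1.63497582e-05 ≈ 20.517148.
Here α = 1, so p = 5/n is exactly at the triangle threshold p ~ 1/n. Asymptotically E[X] → c³/6 = 5³/6 = 125/6 ≈ 20.833333, a bounded constant. In this regime the triangle count is asymptotically Poisson(c³/6).

E[X] ≈ 20.517148; in regime p = Θ(1/n^{1}) E[X] stays bounded (at the triangle threshold p ~ 1/n).


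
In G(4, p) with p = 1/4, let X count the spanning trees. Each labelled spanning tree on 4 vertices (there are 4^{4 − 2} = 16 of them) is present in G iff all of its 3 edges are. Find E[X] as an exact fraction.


K_4 has 4^{4 − 2} = 16 labelled spanning trees.
For each such spanning tree H, let X_H = 1 if all 3 edges of H are present in G. Then P[X_H = 1] = p^{3} = (1/4)^{3} = 1/64.
By linearity of expectation: E[X] = Σ_H E[X_H] = 16 · p^{3} = 16 · 1/64 = 1/4.
Numerically: E[X] ≈ 0.25.

E[X] = 16 · (1/4)^{3} = 1/4 ≈ 0.25.


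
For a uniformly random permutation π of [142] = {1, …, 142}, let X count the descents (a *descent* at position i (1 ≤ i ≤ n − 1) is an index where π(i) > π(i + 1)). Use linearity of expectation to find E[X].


Write X = Σ X_I over i = 1, …, 141, with X_I the indicator of one descent.
There are 141 indicators.
For each fixed i, the pair (π(i), π(i+1)) is a uniformly random ordered pair of distinct values from {1, …, 142}; by symmetry P[π(i) > π(i+1)] = 1/2.
By linearity: E[X] = 141 · (1/2) = (142 − 1) · (1/2) = 141/2 ≈ 70.500000.

E[X] = 141/2 = 70.500000.


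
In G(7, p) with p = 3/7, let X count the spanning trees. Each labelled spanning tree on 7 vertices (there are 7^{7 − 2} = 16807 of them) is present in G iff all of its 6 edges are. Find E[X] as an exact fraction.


K_7 has 7^{7 − 2} = 16807 labelled spanning trees.
For each such spanning tree H, let X_H = 1 if all 6 edges of H are present in G. Then P[X_H = 1] = p^{6} = (3/7)^{6} = 729/117649.
By linearity of expectation: E[X] = Σ_H E[X_H] = 16807 · p^{6} = 16807 · 729/117649 = 729/7.
Numerically: E[X] ≈ 104.143.

E[X] = 16807 · (3/7)^{6} = 729/7 ≈ 104.143.


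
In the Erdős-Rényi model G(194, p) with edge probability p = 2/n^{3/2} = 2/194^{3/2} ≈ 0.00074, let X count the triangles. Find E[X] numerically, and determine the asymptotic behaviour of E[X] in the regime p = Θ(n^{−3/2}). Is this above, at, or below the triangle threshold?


Number of potential triangles: C(194, 3) = 1198144.
Each occurs with probability p³ ≈ (0.00074)³ ≈ 4.05492e-10.
By linearity: E[X] = C(194, 3)·p³ ≈ 1198144 · 4.05492e-10 ≈ 0.000.
Since α = 3/2 > 1, p = c/n^{3/2} = o(1/n) is below the triangle threshold p ~ 1/n. Asymptotically E[X] ~ (c³/6)·n^{3(1−α)} = (2³/6)·n^{-1.5} → 0, so by Markov's inequality G has no triangles w.h.p.

E[X] ≈ 0.000; in regime p = Θ(1/n^{3/2}) E[X] tends to 0 (below the triangle threshold p ~ 1/n).


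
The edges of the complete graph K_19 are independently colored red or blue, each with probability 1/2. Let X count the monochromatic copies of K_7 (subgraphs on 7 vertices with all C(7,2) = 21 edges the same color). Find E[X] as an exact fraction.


Let X = Σ_S X_S over the C(19, 7) = 50388 subsets S of size 7, where X_S = 1 if the K_7 on S is monochromatic.
For a fixed S, the K_7 on S has C(7, 2) = 21 edges. P[all 21 edges red] = (1/2)^21, and likewise for blue, so P[monochromatic] = 2·(1/2)^21 = 2^{1 − 21} = 1/1048576.
Summing: E[X] = C(19, 7) · 2^{1 − 21} = 50388 · 1/1048576 = 12597/262144.
Numerically: E[X] ≈ 0.0481.

E[X] = C(19,7)·2^(1−C(7,2)) = 12597/262144 ≈ 0.0481.


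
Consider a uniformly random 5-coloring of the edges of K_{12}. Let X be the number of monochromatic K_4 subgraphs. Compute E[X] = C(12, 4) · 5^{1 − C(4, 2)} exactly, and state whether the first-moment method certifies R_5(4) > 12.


E[X] = C(12, 4) · 5^{1 − 6} = 495 · 5^{−5} = 495/3125.
As a reduced fraction: E[X] = 99/625 ≈ 0.15840.
Is E[X] < 1? YES.
Since E[X] < 1, there exists a 5-coloring of K_{12} with no monochromatic K_4; hence R_5(4) > 12.

E[X] = 99/625 ≈ 0.15840; E[X] < 1, so R_5(4) > 12.


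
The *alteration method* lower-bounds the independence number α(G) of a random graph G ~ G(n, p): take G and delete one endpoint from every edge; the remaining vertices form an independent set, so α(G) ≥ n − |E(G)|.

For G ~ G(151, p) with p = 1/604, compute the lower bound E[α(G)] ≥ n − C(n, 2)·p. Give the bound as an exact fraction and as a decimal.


E[|E(G)|] = C(151, 2)·p = 11325 · (1/604) = 75/4.
E[α(G)] ≥ n − E[|E(G)|] = 151 − 75/4 = 529/4.
Numerically: ≈ 132.250.
(This is only a lower bound; the true E[α(G)] may be larger.)

E[α(G)] ≥ 529/4 ≈ 132.250.


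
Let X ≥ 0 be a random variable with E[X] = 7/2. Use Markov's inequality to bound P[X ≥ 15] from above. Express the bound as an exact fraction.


μ = E[X] = 7/2, a = 15.
Markov: P[X ≥ 15] ≤ μ/a = (7/2)/15 = 7/30.
Numerically: ≈ 0.233333.
(Since a = 15 > μ = 3.500000, the bound 7/30 is < 1 and informative.)

P[X ≥ 15] ≤ 7/30 ≈ 0.233333.


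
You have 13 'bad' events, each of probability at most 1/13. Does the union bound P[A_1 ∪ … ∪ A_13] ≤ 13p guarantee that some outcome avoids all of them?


Union bound: P[∪_{i=1}^{13} A_i] ≤ Σ_i P[A_i] ≤ 13·p = 13·(1/13) = 1.
Numerically: 1 ≈ 1.00000.
Is 1 < 1? NO.
Since the bound 1 is ≥ 1, the union bound is uninformative here; it does NOT by itself certify existence.

13·p = 1 ≈ 1.00000; existence NOT certified by the union bound.


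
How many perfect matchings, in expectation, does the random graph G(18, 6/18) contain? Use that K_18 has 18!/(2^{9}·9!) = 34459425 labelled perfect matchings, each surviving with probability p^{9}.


K_18 has 18!/(2^{9}·9!) = 34459425 labelled perfect matchings.
For each such perfect matching H, let X_H = 1 if all 9 edges of H are present in G. Then P[X_H = 1] = p^{9} = (1/3)^{9} = 1/19683.
By linearity of expectation: E[X] = Σ_H E[X_H] = 34459425 · p^{9} = 34459425 · 1/19683 = 425425/243.
Numerically: E[X] ≈ 1751.

E[X] = 34459425 · (1/3)^{9} = 425425/243 ≈ 1751.


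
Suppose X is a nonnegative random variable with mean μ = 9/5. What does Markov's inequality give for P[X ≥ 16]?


μ = E[X] = 9/5, a = 16.
Markov: P[X ≥ 16] ≤ μ/a = (9/5)/16 = 9/80.
Numerically: ≈ 0.1125.
(Since a = 16 > μ = 1.8000, the bound 9/80 is < 1 and informative.)

P[X ≥ 16] ≤ 9/80 ≈ 0.1125.
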